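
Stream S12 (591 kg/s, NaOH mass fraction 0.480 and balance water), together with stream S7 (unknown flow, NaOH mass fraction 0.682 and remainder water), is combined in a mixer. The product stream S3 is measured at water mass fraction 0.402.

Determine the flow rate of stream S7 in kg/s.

830.2 kg/s

Let S7 be the unknown flow. Total out = 591 + S7.
water balance: 307.32 + 0.318·S7 = 0.402·(591 + S7)
(0.318 − 0.402)·S7 = 0.402×591 − 307.32 = -69.738
S7 = -69.738 / -0.084 = 830.21 kg/s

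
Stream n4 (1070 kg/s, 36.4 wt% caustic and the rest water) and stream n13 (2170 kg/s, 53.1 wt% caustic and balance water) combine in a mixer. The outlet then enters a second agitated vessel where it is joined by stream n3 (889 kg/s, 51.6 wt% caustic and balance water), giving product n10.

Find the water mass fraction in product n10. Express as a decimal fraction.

Overall, product flow = 4129 kg/s.
water in = 1070×0.636 + 2170×0.469 + 889×0.484 = 2128.5 kg/s.
water fraction in n10 = 0.516.

0.516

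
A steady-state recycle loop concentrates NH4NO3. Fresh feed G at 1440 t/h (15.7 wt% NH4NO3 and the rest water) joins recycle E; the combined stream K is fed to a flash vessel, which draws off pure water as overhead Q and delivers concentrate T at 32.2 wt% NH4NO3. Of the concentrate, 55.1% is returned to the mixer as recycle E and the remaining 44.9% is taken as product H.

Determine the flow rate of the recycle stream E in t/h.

Overall NH4NO3 balance (none leaves overhead): NH4NO3 in fresh feed = NH4NO3 in product, i.e. 1440×0.157 = (1−0.551)·T·0.322.
T = 226.08/(0.322×0.449) = 1563.7 t/h.
Recycle E = 0.551×1563.7 = 861.61 t/h.

861.6 t/h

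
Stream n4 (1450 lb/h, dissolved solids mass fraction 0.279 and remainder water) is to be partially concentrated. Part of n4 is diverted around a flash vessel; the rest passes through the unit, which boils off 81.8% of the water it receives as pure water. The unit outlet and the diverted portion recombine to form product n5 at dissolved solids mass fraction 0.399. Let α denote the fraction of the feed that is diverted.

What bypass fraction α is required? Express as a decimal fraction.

All 1450×0.279 = 404.55 lb/h of dissolved solids reaches n5, so n5 = 404.55/0.399 = 1013.9 lb/h and vapour = 436.09 lb/h.
The evaporator receives (1−α)·1450 of feed at 0.721 water and removes 0.818 of that water:
0.818×0.721×(1−α)×1450 = 436.09
(1−α) = 436.09/855.18 = 0.5099;  α = 0.4901.

0.490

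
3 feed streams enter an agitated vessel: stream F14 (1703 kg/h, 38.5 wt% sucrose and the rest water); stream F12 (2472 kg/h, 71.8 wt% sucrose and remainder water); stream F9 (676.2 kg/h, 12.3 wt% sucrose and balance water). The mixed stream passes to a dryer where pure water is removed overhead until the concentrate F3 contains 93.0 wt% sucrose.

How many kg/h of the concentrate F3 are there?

2703 kg/h

sucrose entering = 1703×0.385 + 2472×0.718 + 676.2×0.123 = 2513.7 kg/h.
All sucrose reports to F3, so F3 = 2513.7/0.930 = 2702.9 kg/h.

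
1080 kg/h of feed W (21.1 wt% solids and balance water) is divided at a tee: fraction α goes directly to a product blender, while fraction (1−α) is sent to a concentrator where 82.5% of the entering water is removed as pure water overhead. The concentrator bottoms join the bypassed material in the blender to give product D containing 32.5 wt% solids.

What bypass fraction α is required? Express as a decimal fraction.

0.461

All 1080×0.211 = 227.88 kg/h of solids reaches D, so D = 227.88/0.325 = 701.17 kg/h and vapour = 378.83 kg/h.
The evaporator receives (1−α)·1080 of feed at 0.789 water and removes 0.825 of that water:
0.825×0.789×(1−α)×1080 = 378.83
(1−α) = 378.83/703 = 0.5389;  α = 0.4611.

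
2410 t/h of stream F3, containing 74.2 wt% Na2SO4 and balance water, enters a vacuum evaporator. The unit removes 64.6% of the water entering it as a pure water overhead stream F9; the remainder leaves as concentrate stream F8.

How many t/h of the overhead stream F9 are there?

401.7 t/h

water entering = 2410×0.258 = 621.78 t/h; overhead removed = 0.646×621.78 = 401.67 t/h.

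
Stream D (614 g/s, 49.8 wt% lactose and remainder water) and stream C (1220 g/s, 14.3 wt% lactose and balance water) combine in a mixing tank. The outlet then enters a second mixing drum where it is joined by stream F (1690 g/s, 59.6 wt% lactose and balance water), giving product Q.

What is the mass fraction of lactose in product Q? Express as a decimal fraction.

0.422

Overall, product flow = 3524 g/s.
lactose in = 614×0.498 + 1220×0.143 + 1690×0.596 = 1487.5 g/s.
lactose fraction in Q = 0.422.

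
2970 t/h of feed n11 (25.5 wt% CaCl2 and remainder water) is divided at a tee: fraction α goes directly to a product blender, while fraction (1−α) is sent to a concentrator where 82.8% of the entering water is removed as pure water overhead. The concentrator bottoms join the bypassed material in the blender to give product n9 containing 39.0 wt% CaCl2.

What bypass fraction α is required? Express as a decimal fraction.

0.439

All 2970×0.255 = 757.35 t/h of CaCl2 reaches n9, so n9 = 757.35/0.390 = 1941.9 t/h and vapour = 1028.1 t/h.
The evaporator receives (1−α)·2970 of feed at 0.745 water and removes 0.828 of that water:
0.828×0.745×(1−α)×2970 = 1028.1
(1−α) = 1028.1/1832.1 = 0.5612;  α = 0.4388.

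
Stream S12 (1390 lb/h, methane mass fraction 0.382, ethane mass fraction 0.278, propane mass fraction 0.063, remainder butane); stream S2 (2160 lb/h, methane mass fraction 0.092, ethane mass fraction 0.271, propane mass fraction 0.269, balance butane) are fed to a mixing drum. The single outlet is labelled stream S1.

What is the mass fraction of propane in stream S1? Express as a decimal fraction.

0.188

Total flow out = 1390 + 2160 = 3550 lb/h.
propane in = 1390×0.063 + 2160×0.269 = 668.61 lb/h.
propane mass fraction in S1 = 668.61/3550 = 0.188.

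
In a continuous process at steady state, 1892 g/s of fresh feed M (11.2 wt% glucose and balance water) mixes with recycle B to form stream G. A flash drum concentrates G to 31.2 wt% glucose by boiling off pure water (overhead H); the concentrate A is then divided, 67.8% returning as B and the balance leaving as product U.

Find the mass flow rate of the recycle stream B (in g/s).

Overall glucose balance (none leaves overhead): glucose in fresh feed = glucose in product, i.e. 1892×0.112 = (1−0.678)·A·0.312.
A = 211.9/(0.312×0.322) = 2109.3 g/s.
Recycle B = 0.678×2109.3 = 1430.1 g/s.

1430 g/s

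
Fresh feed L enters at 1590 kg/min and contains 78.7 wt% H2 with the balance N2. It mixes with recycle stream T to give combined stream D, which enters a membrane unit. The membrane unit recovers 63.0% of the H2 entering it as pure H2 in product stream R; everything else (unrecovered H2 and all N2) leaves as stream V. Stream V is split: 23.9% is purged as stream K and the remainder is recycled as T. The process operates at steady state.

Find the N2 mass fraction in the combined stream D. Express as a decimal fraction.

0.449

N2 enters only via L and leaves only via the purge: 1590×0.213 = 0.239×(N2 in V), and the membrane unit passes all N2, so N2 in D = N2 in V = 1417 kg/min.
H2 in D: m_A = 1590×0.787 + (1−0.239)·(1−0.630)·m_A, so m_A = 1251.3/0.7184 = 1741.8 kg/min.
D = 1741.8 + 1417 = 3158.8 kg/min.
N2 fraction in D = 1417/3158.8 = 0.449.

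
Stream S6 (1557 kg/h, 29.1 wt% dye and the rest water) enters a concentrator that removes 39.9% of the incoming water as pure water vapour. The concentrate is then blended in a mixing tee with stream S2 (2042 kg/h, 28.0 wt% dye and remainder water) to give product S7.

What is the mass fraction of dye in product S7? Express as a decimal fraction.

0.324

Vapour removed = 0.399×0.709×1557 = 440.46 kg/h; concentrate = 1116.5 kg/h.
dye reaching the mixer = 453.09 (from concentrate) + 2042×0.280 = 1024.8 kg/h.
Product flow = 1116.5 + 2042 = 3158.5 kg/h; dye fraction = 0.324.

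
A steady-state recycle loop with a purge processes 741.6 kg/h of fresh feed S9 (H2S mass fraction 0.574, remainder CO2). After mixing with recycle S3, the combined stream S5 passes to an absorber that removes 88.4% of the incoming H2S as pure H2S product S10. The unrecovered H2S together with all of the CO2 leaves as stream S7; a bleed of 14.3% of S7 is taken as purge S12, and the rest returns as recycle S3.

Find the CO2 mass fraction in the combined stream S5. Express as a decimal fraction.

CO2 enters only via S9 and leaves only via the purge: 741.6×0.426 = 0.143×(CO2 in S7), and the absorber passes all CO2, so CO2 in S5 = CO2 in S7 = 2209.2 kg/h.
H2S in S5: m_A = 741.6×0.574 + (1−0.143)·(1−0.884)·m_A, so m_A = 425.68/0.9006 = 472.67 kg/h.
S5 = 472.67 + 2209.2 = 2681.9 kg/h.
CO2 fraction in S5 = 2209.2/2681.9 = 0.824.

0.824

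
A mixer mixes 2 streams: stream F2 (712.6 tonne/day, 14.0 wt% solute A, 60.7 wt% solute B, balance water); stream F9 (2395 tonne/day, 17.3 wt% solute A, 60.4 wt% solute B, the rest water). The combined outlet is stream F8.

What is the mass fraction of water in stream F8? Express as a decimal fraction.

Total flow out = 712.6 + 2395 = 3107.6 tonne/day.
water in = 712.6×0.253 + 2395×0.223 = 714.37 tonne/day.
water mass fraction in F8 = 714.37/3107.6 = 0.2299.

0.2299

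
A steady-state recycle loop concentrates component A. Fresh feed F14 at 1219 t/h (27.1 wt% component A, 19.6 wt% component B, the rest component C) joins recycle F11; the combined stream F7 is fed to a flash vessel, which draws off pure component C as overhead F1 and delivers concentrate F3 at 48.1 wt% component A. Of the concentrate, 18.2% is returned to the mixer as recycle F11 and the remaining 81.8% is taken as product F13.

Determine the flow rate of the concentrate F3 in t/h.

Overall component A balance (none leaves overhead): component A in fresh feed = component A in product, i.e. 1219×0.271 = (1−0.182)·F3·0.481.
F3 = 330.35/(0.481×0.818) = 839.6 t/h.

839.6 t/h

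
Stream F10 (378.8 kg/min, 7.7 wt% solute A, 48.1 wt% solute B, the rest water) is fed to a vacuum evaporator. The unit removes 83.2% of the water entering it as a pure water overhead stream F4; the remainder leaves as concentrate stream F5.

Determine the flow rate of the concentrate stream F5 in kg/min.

water entering = 378.8×0.442 = 167.43 kg/min; overhead removed = 0.832×167.43 = 139.3 kg/min.
Concentrate = 378.8 − 139.3 = 239.5 kg/min.

239.5 kg/min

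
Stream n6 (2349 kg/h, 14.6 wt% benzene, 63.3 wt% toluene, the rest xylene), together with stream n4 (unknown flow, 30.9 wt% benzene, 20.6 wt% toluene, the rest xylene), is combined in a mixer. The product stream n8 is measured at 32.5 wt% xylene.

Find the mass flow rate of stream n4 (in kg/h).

1527 kg/h

Let n4 be the unknown flow. Total out = 2349 + n4.
xylene balance: 519.13 + 0.485·n4 = 0.325·(2349 + n4)
(0.485 − 0.325)·n4 = 0.325×2349 − 519.13 = 244.3
n4 = 244.3 / 0.160 = 1526.9 kg/h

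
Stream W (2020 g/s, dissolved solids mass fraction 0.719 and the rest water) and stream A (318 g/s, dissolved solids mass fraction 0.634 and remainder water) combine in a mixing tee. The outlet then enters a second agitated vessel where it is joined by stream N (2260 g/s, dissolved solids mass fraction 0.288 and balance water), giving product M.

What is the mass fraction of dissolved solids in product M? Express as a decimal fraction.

Overall, product flow = 4598 g/s.
dissolved solids in = 2020×0.719 + 318×0.634 + 2260×0.288 = 2304.9 g/s.
dissolved solids fraction in M = 0.501.

0.501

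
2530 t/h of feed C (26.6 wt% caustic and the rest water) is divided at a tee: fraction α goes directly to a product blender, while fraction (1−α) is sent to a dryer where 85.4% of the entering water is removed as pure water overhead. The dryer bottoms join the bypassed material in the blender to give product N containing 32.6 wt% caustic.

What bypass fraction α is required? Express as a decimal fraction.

0.706

All 2530×0.266 = 672.98 t/h of caustic reaches N, so N = 672.98/0.326 = 2064.4 t/h and vapour = 465.64 t/h.
The evaporator receives (1−α)·2530 of feed at 0.734 water and removes 0.854 of that water:
0.854×0.734×(1−α)×2530 = 465.64
(1−α) = 465.64/1585.9 = 0.2936;  α = 0.7064.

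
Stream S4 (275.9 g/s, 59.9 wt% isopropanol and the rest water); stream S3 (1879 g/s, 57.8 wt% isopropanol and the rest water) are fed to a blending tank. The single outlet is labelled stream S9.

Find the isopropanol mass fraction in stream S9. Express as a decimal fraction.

0.5807

Total flow out = 275.9 + 1879 = 2154.9 g/s.
isopropanol in = 275.9×0.599 + 1879×0.578 = 1251.3 g/s.
isopropanol mass fraction in S9 = 1251.3/2154.9 = 0.5807.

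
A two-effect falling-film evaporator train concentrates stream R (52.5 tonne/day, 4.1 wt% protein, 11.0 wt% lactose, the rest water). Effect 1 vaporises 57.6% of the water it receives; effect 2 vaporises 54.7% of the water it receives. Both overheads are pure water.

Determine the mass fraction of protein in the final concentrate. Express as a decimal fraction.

water in feed = 52.5×0.849 = 44.572 tonne/day.
After stage 1: water left = (1−0.576)×44.572 = 18.899; stream total = 26.826 tonne/day.
After stage 2: water left = (1−0.547)×18.899 = 8.5611; final concentrate = 16.489 tonne/day.
protein fraction = 2.1525/16.489 = 0.131.

0.131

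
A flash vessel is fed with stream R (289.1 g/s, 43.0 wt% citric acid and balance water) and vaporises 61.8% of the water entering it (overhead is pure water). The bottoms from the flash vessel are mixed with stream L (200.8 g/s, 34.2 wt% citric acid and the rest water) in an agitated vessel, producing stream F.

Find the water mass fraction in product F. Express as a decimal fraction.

Vapour removed = 0.618×0.570×289.1 = 101.84 g/s; concentrate = 187.26 g/s.
water reaching the mixer = 62.949 (from concentrate) + 200.8×0.658 = 195.08 g/s.
Product flow = 187.26 + 200.8 = 388.06 g/s; water fraction = 0.503.

0.503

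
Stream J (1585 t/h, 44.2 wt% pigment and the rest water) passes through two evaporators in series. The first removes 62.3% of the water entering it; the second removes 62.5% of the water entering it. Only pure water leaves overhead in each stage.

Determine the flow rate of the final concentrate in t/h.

825.6 t/h

water in feed = 1585×0.558 = 884.43 t/h.
After stage 1: water left = (1−0.623)×884.43 = 333.43; stream total = 1034 t/h.
After stage 2: water left = (1−0.625)×333.43 = 125.04; final concentrate = 825.61 t/h.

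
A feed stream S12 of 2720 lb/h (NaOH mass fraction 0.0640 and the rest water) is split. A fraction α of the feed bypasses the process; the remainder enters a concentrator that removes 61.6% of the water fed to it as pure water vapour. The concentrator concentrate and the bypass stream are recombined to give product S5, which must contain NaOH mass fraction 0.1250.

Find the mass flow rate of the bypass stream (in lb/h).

All 2720×0.064 = 174.08 lb/h of NaOH reaches S5, so S5 = 174.08/0.125 = 1392.6 lb/h and vapour = 1327.4 lb/h.
The evaporator receives (1−α)·2720 of feed at 0.936 water and removes 0.616 of that water:
0.616×0.936×(1−α)×2720 = 1327.4
(1−α) = 1327.4/1568.3 = 0.8464;  α = 0.1536.
Bypass flow = 0.1536×2720 = 417.86 lb/h.

417.9 lb/h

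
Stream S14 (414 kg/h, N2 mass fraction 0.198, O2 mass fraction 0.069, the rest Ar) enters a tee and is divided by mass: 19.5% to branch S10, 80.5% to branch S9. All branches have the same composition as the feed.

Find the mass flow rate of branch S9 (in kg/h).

Branch S9 flow = 0.805×414 = 333.27 kg/h.

333.3 kg/h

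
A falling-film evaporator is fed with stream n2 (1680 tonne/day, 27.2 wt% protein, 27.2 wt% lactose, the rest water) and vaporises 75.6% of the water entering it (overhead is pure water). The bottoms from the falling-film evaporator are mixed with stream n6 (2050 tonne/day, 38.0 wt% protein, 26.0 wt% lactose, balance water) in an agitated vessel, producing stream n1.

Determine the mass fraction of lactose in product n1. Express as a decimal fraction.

Vapour removed = 0.756×0.456×1680 = 579.16 tonne/day; concentrate = 1100.8 tonne/day.
lactose reaching the mixer = 456.96 (from concentrate) + 2050×0.260 = 989.96 tonne/day.
Product flow = 1100.8 + 2050 = 3150.8 tonne/day; lactose fraction = 0.3142.

0.3142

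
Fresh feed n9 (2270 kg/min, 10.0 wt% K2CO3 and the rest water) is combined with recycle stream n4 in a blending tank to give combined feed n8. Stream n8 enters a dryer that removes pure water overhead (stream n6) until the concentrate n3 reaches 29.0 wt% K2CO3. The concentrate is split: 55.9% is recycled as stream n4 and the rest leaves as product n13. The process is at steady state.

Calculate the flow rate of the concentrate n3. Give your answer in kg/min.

Overall K2CO3 balance (none leaves overhead): K2CO3 in fresh feed = K2CO3 in product, i.e. 2270×0.100 = (1−0.559)·n3·0.290.
n3 = 227/(0.290×0.441) = 1775 kg/min.

1775 kg/min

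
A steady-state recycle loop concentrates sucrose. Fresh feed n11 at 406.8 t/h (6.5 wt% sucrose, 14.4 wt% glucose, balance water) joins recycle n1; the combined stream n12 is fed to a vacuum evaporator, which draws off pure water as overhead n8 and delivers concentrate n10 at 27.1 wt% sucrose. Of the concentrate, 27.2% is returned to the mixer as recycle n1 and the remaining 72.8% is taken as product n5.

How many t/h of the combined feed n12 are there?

443.3 t/h

Overall sucrose balance (none leaves overhead): sucrose in fresh feed = sucrose in product, i.e. 406.8×0.065 = (1−0.272)·n10·0.271.
n10 = 26.442/(0.271×0.728) = 134.03 t/h.
Recycle n1 = 0.272×134.03 = 36.455 t/h.
Combined feed n12 = 406.8 + 36.455 = 443.26 t/h.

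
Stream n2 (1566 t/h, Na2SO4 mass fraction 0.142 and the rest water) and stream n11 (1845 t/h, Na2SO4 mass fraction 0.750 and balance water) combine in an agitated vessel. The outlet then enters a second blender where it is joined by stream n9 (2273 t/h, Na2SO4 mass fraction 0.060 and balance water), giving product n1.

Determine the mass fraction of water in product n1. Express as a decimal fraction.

Overall, product flow = 5684 t/h.
water in = 1566×0.858 + 1845×0.250 + 2273×0.940 = 3941.5 t/h.
water fraction in n1 = 0.693.

0.693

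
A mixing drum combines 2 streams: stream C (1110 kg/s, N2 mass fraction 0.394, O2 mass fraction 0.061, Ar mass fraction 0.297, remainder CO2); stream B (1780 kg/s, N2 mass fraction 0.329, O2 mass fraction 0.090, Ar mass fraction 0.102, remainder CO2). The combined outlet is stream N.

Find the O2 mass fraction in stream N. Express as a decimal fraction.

Total flow out = 1110 + 1780 = 2890 kg/s.
O2 in = 1110×0.061 + 1780×0.090 = 227.91 kg/s.
O2 mass fraction in N = 227.91/2890 = 0.079.

0.079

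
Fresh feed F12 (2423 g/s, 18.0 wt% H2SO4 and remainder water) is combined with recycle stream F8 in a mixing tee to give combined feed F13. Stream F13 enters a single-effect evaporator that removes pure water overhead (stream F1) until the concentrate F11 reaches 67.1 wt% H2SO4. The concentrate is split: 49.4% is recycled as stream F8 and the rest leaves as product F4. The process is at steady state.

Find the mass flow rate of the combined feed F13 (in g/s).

Overall H2SO4 balance (none leaves overhead): H2SO4 in fresh feed = H2SO4 in product, i.e. 2423×0.180 = (1−0.494)·F11·0.671.
F11 = 436.14/(0.671×0.506) = 1284.6 g/s.
Recycle F8 = 0.494×1284.6 = 634.57 g/s.
Combined feed F13 = 2423 + 634.57 = 3057.6 g/s.

3058 g/s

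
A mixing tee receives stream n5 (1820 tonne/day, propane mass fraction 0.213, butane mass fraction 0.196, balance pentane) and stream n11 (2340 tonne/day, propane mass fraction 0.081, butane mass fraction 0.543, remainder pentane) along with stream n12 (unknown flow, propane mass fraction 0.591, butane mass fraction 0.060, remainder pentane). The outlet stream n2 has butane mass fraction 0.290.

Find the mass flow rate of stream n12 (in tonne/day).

Let n12 be the unknown flow. Total out = 4160 + n12.
butane balance: 1627.3 + 0.060·n12 = 0.290·(4160 + n12)
(0.060 − 0.290)·n12 = 0.290×4160 − 1627.3 = -420.94
n12 = -420.94 / -0.230 = 1830.2 tonne/day

1830 tonne/day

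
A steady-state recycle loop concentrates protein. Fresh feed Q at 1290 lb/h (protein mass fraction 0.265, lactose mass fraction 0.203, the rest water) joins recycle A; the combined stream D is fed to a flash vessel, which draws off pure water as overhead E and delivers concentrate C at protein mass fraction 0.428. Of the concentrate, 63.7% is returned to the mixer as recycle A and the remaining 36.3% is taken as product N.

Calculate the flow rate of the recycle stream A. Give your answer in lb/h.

1402 lb/h

Overall protein balance (none leaves overhead): protein in fresh feed = protein in product, i.e. 1290×0.265 = (1−0.637)·C·0.428.
C = 341.85/(0.428×0.363) = 2200.3 lb/h.
Recycle A = 0.637×2200.3 = 1401.6 lb/h.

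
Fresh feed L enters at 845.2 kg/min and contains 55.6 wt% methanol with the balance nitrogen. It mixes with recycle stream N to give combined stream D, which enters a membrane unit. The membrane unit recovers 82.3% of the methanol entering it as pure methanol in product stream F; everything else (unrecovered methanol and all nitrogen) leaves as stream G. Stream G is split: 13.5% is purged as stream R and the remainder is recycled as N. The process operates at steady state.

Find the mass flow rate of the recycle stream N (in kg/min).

2489 kg/min

nitrogen enters only via L and leaves only via the purge: 845.2×0.444 = 0.135×(nitrogen in G), and the membrane unit passes all nitrogen, so nitrogen in D = nitrogen in G = 2779.8 kg/min.
methanol in D: m_A = 845.2×0.556 + (1−0.135)·(1−0.823)·m_A, so m_A = 469.93/0.8469 = 554.89 kg/min.
G = (1−0.823)×554.89 + 2779.8 = 2878 kg/min.
Recycle N = (1−0.135)×2878 = 2489.5 kg/min.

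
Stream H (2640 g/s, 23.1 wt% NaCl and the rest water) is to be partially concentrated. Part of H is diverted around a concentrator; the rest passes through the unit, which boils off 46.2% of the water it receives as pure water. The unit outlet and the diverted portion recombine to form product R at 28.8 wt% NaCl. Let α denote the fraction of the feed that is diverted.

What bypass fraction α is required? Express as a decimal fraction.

0.443

All 2640×0.231 = 609.84 g/s of NaCl reaches R, so R = 609.84/0.288 = 2117.5 g/s and vapour = 522.5 g/s.
The evaporator receives (1−α)·2640 of feed at 0.769 water and removes 0.462 of that water:
0.462×0.769×(1−α)×2640 = 522.5
(1−α) = 522.5/937.93 = 0.5571;  α = 0.4429.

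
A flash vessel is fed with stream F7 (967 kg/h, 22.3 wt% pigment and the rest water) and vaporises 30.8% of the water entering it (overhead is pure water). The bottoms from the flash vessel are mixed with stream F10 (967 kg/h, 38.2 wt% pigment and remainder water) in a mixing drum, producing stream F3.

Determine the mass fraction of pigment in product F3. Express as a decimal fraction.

Vapour removed = 0.308×0.777×967 = 231.42 kg/h; concentrate = 735.58 kg/h.
pigment reaching the mixer = 215.64 (from concentrate) + 967×0.382 = 585.03 kg/h.
Product flow = 735.58 + 967 = 1702.6 kg/h; pigment fraction = 0.344.

0.344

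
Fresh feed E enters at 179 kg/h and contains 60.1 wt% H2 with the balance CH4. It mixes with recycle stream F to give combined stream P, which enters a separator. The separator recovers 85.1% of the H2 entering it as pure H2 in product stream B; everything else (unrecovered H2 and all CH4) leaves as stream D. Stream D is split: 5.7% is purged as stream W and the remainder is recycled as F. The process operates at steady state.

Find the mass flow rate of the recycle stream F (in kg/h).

1199 kg/h

CH4 enters only via E and leaves only via the purge: 179×0.399 = 0.057×(CH4 in D), and the separator passes all CH4, so CH4 in P = CH4 in D = 1253 kg/h.
H2 in P: m_A = 179×0.601 + (1−0.057)·(1−0.851)·m_A, so m_A = 107.58/0.8595 = 125.17 kg/h.
D = (1−0.851)×125.17 + 1253 = 1271.6 kg/h.
Recycle F = (1−0.057)×1271.6 = 1199.2 kg/h.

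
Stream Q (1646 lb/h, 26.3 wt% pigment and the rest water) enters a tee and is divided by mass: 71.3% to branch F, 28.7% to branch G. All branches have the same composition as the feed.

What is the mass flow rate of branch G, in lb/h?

472.4 lb/h

Branch G flow = 0.287×1646 = 472.4 lb/h.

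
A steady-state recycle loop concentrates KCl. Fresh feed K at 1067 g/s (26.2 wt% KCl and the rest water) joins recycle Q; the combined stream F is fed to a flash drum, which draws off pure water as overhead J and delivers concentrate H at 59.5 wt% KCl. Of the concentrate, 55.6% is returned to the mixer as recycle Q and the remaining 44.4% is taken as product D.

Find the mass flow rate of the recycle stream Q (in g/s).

588.4 g/s

Overall KCl balance (none leaves overhead): KCl in fresh feed = KCl in product, i.e. 1067×0.262 = (1−0.556)·H·0.595.
H = 279.55/(0.595×0.444) = 1058.2 g/s.
Recycle Q = 0.556×1058.2 = 588.36 g/s.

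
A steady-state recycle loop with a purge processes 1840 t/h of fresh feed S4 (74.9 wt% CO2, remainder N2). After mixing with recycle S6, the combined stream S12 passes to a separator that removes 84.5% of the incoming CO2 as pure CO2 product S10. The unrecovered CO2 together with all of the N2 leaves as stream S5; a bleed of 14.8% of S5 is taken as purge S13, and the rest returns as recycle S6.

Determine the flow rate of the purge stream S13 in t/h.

N2 enters only via S4 and leaves only via the purge: 1840×0.251 = 0.148×(N2 in S5), and the separator passes all N2, so N2 in S12 = N2 in S5 = 3120.5 t/h.
CO2 in S12: m_A = 1840×0.749 + (1−0.148)·(1−0.845)·m_A, so m_A = 1378.2/0.8679 = 1587.9 t/h.
S5 = (1−0.845)×1587.9 + 3120.5 = 3366.7 t/h.
Purge S13 = 0.148×3366.7 = 498.27 t/h.

498.3 t/h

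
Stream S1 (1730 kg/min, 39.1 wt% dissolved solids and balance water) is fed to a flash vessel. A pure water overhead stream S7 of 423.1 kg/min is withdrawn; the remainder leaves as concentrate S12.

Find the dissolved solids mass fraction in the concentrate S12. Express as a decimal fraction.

dissolved solids is not removed: 1730×0.391 = 676.43 kg/min of dissolved solids enters S12.
Concentrate = 1730 − 423.1 = 1306.9 kg/min.
Mass fraction = 676.43/1306.9 = 0.518.

0.518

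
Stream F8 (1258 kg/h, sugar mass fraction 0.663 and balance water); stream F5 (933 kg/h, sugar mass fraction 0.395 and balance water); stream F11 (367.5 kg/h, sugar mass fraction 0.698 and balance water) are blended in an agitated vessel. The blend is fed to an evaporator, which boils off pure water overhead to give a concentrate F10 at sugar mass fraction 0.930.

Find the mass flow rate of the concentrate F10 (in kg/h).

sugar entering = 1258×0.663 + 933×0.395 + 367.5×0.698 = 1459.1 kg/h.
All sugar reports to F10, so F10 = 1459.1/0.930 = 1568.9 kg/h.

1569 kg/h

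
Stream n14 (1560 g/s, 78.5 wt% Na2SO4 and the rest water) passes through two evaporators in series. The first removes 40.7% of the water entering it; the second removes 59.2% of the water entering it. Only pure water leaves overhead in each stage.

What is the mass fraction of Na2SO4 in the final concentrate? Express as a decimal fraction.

0.938

water in feed = 1560×0.215 = 335.4 g/s.
After stage 1: water left = (1−0.407)×335.4 = 198.89; stream total = 1423.5 g/s.
After stage 2: water left = (1−0.592)×198.89 = 81.148; final concentrate = 1305.7 g/s.
Na2SO4 fraction = 1224.6/1305.7 = 0.938.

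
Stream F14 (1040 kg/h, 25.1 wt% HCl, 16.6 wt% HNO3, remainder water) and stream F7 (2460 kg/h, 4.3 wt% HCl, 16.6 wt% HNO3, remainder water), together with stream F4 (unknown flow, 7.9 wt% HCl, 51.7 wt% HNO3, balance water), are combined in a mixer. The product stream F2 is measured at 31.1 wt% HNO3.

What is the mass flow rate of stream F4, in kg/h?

2464 kg/h

Let F4 be the unknown flow. Total out = 3500 + F4.
HNO3 balance: 581 + 0.517·F4 = 0.311·(3500 + F4)
(0.517 − 0.311)·F4 = 0.311×3500 − 581 = 507.5
F4 = 507.5 / 0.206 = 2463.6 kg/h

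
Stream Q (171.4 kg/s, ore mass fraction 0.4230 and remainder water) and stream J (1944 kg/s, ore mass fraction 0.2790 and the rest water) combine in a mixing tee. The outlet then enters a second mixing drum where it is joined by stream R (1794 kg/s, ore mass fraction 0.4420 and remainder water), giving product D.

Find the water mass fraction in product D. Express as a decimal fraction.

Overall, product flow = 3909.4 kg/s.
water in = 171.4×0.577 + 1944×0.721 + 1794×0.558 = 2501.6 kg/s.
water fraction in D = 0.6399.

0.6399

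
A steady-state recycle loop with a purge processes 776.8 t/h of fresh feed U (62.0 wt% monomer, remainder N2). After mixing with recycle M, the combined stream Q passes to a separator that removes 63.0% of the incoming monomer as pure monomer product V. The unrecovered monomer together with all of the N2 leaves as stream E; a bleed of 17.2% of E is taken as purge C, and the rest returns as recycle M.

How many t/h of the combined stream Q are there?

N2 enters only via U and leaves only via the purge: 776.8×0.380 = 0.172×(N2 in E), and the separator passes all N2, so N2 in Q = N2 in E = 1716.2 t/h.
monomer in Q: m_A = 776.8×0.620 + (1−0.172)·(1−0.630)·m_A, so m_A = 481.62/0.6936 = 694.33 t/h.
Q = 694.33 + 1716.2 = 2410.5 t/h.

2411 t/h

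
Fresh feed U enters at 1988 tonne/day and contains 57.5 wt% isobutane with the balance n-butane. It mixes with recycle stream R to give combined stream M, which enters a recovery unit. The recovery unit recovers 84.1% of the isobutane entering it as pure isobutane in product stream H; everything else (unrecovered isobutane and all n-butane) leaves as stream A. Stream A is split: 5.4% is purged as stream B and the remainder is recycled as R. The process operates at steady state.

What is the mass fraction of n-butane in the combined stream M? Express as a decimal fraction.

n-butane enters only via U and leaves only via the purge: 1988×0.425 = 0.054×(n-butane in A), and the recovery unit passes all n-butane, so n-butane in M = n-butane in A = 15646 tonne/day.
isobutane in M: m_A = 1988×0.575 + (1−0.054)·(1−0.841)·m_A, so m_A = 1143.1/0.8496 = 1345.5 tonne/day.
M = 1345.5 + 15646 = 16992 tonne/day.
n-butane fraction in M = 15646/16992 = 0.921.

0.921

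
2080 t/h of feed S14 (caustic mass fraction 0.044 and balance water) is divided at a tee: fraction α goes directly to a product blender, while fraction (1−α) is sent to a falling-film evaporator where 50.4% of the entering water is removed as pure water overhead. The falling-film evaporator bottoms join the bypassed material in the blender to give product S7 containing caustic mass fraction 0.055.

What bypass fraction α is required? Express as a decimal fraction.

0.585

All 2080×0.044 = 91.52 t/h of caustic reaches S7, so S7 = 91.52/0.055 = 1664 t/h and vapour = 416 t/h.
The evaporator receives (1−α)·2080 of feed at 0.956 water and removes 0.504 of that water:
0.504×0.956×(1−α)×2080 = 416
(1−α) = 416/1002.2 = 0.4151;  α = 0.5849.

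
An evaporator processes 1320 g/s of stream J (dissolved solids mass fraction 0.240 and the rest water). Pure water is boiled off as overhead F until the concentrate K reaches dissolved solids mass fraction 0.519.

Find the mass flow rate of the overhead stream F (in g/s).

dissolved solids is conserved: 1320×0.240 = 316.8 g/s all reports to the concentrate.
Concentrate = 316.8/(target fraction) = 610.4 g/s.
Overhead = 1320 − 610.4 = 709.6 g/s.

709.6 g/s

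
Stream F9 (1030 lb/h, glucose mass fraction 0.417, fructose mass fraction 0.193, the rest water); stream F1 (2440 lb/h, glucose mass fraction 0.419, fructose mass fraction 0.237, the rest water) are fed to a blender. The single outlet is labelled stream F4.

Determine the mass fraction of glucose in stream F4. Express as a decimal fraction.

0.418

Total flow out = 1030 + 2440 = 3470 lb/h.
glucose in = 1030×0.417 + 2440×0.419 = 1451.9 lb/h.
glucose mass fraction in F4 = 1451.9/3470 = 0.418.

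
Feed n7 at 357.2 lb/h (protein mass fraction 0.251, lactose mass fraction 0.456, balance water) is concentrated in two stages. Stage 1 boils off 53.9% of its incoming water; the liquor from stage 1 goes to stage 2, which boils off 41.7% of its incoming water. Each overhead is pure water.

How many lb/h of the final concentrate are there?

water in feed = 357.2×0.293 = 104.66 lb/h.
After stage 1: water left = (1−0.539)×104.66 = 48.248; stream total = 300.79 lb/h.
After stage 2: water left = (1−0.417)×48.248 = 28.129; final concentrate = 280.67 lb/h.

280.7 lb/h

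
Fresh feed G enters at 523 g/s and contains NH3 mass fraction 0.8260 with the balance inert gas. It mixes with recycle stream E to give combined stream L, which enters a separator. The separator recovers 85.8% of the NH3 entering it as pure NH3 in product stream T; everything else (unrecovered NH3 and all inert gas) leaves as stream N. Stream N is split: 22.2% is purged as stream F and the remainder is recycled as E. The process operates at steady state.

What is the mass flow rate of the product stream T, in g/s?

NH3 in L: m_A = 523×0.826 + (1−0.222)·(1−0.858)·m_A, so m_A = 432/0.8895 = 485.65 g/s.
Product T = 0.858×485.65 = 416.69 g/s.

416.7 g/s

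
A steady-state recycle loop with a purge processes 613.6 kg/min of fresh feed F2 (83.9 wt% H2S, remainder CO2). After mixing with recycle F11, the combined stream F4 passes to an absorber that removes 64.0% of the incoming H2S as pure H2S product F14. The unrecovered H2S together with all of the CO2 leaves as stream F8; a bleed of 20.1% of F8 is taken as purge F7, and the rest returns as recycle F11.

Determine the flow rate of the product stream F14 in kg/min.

H2S in F4: m_A = 613.6×0.839 + (1−0.201)·(1−0.640)·m_A, so m_A = 514.81/0.7124 = 722.68 kg/min.
Product F14 = 0.640×722.68 = 462.52 kg/min.

462.5 kg/min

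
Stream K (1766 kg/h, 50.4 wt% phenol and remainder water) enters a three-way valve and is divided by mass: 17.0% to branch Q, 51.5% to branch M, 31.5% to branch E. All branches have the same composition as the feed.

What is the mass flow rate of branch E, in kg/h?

Branch E flow = 0.315×1766 = 556.29 kg/h.

556.3 kg/h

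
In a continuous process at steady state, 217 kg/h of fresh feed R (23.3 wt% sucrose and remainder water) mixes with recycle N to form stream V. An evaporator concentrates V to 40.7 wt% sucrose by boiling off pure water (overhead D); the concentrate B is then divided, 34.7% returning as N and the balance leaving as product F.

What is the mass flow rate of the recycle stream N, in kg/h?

66.01 kg/h

Overall sucrose balance (none leaves overhead): sucrose in fresh feed = sucrose in product, i.e. 217×0.233 = (1−0.347)·B·0.407.
B = 50.561/(0.407×0.653) = 190.24 kg/h.
Recycle N = 0.347×190.24 = 66.014 kg/h.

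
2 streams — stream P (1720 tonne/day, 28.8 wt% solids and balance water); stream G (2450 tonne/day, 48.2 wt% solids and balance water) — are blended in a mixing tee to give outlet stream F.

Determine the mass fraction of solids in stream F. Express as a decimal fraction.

0.4020

Total flow out = 1720 + 2450 = 4170 tonne/day.
solids in = 1720×0.288 + 2450×0.482 = 1676.3 tonne/day.
solids mass fraction in F = 1676.3/4170 = 0.4020.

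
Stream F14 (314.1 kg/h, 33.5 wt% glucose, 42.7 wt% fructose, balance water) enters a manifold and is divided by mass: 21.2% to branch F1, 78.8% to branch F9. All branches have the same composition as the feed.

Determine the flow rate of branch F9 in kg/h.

Branch F9 flow = 0.788×314.1 = 247.51 kg/h.

247.5 kg/h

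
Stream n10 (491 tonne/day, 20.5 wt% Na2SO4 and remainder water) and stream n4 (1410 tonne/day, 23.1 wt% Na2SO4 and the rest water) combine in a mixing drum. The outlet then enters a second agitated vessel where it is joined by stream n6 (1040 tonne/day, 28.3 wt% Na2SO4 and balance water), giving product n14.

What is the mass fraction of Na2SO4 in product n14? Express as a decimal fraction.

0.2450

Overall, product flow = 2941 tonne/day.
Na2SO4 in = 491×0.205 + 1410×0.231 + 1040×0.283 = 720.69 tonne/day.
Na2SO4 fraction in n14 = 0.2450.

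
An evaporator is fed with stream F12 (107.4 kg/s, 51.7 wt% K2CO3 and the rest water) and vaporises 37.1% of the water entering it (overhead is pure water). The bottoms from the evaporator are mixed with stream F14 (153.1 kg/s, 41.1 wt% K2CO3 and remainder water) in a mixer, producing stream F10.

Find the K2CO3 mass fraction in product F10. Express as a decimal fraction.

0.4910

Vapour removed = 0.371×0.483×107.4 = 19.245 kg/s; concentrate = 88.155 kg/s.
K2CO3 reaching the mixer = 55.526 (from concentrate) + 153.1×0.411 = 118.45 kg/s.
Product flow = 88.155 + 153.1 = 241.25 kg/s; K2CO3 fraction = 0.4910.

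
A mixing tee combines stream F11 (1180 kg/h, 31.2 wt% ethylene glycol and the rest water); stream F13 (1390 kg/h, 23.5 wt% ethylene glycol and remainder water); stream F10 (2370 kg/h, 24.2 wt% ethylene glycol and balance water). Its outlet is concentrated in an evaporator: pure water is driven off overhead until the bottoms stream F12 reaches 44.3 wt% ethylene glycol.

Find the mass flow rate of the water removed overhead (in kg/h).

ethylene glycol entering = 1180×0.312 + 1390×0.235 + 2370×0.242 = 1268.3 kg/h.
All ethylene glycol reports to F12, so F12 = 1268.3/0.443 = 2863.1 kg/h.
Total feed = 4940 kg/h; overhead = 4940 − 2863.1 = 2076.9 kg/h.

2077 kg/h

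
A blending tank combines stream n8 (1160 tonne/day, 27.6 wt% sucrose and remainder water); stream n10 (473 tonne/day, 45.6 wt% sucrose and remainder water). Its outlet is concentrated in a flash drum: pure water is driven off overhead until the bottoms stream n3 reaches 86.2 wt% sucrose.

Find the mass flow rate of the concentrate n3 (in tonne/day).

621.6 tonne/day

sucrose entering = 1160×0.276 + 473×0.456 = 535.85 tonne/day.
All sucrose reports to n3, so n3 = 535.85/0.862 = 621.63 tonne/day.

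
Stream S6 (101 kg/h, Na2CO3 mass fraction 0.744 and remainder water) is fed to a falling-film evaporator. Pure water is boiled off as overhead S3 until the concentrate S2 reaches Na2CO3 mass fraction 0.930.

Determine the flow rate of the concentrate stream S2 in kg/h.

80.8 kg/h

Na2CO3 is conserved: 101×0.744 = 75.144 kg/h all reports to the concentrate.
Concentrate = 75.144/(target fraction) = 80.8 kg/h.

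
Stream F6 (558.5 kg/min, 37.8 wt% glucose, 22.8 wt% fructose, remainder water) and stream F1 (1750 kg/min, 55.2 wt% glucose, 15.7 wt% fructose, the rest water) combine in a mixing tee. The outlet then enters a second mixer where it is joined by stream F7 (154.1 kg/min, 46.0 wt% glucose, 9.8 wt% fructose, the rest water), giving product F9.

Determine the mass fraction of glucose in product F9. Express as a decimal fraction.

Overall, product flow = 2462.6 kg/min.
glucose in = 558.5×0.378 + 1750×0.552 + 154.1×0.460 = 1248 kg/min.
glucose fraction in F9 = 0.5068.

0.5068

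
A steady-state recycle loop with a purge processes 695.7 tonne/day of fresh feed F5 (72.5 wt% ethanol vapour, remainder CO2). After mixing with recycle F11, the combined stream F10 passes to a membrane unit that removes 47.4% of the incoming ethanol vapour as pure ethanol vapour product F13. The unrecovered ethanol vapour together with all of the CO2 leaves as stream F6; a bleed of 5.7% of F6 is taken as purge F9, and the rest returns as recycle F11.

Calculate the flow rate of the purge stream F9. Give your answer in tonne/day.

CO2 enters only via F5 and leaves only via the purge: 695.7×0.275 = 0.057×(CO2 in F6), and the membrane unit passes all CO2, so CO2 in F10 = CO2 in F6 = 3356.4 tonne/day.
ethanol vapour in F10: m_A = 695.7×0.725 + (1−0.057)·(1−0.474)·m_A, so m_A = 504.38/0.5040 = 1000.8 tonne/day.
F6 = (1−0.474)×1000.8 + 3356.4 = 3882.9 tonne/day.
Purge F9 = 0.057×3882.9 = 221.32 tonne/day.

221.3 tonne/day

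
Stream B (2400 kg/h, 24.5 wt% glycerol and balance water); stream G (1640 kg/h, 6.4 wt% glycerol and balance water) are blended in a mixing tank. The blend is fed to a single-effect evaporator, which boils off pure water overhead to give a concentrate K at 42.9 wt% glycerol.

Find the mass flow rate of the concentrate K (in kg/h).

glycerol entering = 2400×0.245 + 1640×0.064 = 692.96 kg/h.
All glycerol reports to K, so K = 692.96/0.429 = 1615.3 kg/h.

1615 kg/h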